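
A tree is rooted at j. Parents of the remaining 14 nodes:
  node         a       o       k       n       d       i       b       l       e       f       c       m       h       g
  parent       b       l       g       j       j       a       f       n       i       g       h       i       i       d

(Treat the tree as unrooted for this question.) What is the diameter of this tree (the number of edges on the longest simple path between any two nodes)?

11

A longest path is o–l–n–j–d–g–f–b–a–i–h–c, with 11 edges.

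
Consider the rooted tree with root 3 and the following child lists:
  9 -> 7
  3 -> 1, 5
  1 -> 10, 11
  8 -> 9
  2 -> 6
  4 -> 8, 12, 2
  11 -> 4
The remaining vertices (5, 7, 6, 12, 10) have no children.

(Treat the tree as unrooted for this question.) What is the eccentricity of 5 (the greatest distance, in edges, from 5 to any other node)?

7

A farthest node from 5 is 7.
The path 5 – 3 – 1 – 11 – 4 – 8 – 9 – 7 has 7 edges.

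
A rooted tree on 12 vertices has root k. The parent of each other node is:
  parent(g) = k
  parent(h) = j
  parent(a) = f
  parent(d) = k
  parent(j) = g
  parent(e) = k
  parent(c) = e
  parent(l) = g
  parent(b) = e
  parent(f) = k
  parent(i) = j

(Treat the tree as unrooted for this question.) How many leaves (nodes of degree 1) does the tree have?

7

The leaves are a, b, c, d, h, i, l.
That is 7 leaves.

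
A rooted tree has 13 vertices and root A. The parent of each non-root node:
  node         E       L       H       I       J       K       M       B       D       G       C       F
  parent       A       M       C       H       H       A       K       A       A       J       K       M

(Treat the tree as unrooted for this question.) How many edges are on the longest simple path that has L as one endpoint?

6

The node farthest from L is G, via L–M–K–C–H–J–G — 6 edges.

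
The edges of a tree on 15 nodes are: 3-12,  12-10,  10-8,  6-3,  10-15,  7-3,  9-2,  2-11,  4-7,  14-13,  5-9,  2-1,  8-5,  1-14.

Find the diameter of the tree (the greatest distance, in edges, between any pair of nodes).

11

Starting from 4, a farthest node is 13 at distance 11.
One longest path: 4 - 7 - 3 - 12 - 10 - 8 - 5 - 9 - 2 - 1 - 14 - 13.
So the diameter is 11.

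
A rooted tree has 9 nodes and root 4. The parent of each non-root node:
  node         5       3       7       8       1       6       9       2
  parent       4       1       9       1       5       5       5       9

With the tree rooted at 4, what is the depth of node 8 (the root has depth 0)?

4 – 5 – 1 – 8 — 3 edges.

3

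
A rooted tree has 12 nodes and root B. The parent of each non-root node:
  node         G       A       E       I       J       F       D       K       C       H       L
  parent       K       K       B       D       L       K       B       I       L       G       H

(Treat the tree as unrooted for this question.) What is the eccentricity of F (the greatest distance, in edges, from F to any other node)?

A farthest node from F is J (E, C also at distance 5).
The path F-K-G-H-L-J has 5 edges.

5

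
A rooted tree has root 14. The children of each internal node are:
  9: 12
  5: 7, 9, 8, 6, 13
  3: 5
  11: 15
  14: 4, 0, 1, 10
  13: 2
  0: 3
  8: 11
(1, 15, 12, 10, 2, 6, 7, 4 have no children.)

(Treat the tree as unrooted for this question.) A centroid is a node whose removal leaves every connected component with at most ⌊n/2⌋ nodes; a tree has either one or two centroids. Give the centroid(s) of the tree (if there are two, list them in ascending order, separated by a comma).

Removing 5 splits the tree into components of sizes 6, 3, 2, 2, 1, 1; the largest is 6 ≤ ⌊16/2⌋ = 8.
Every other node leaves some component of size > 8, so the centroid is unique.

5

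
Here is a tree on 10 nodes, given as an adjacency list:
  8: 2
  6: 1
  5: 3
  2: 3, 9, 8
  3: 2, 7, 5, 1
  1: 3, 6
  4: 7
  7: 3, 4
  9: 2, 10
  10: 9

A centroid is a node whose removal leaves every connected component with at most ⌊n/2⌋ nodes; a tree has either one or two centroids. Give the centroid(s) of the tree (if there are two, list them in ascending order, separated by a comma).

Delete 3: the remaining components have sizes 4, 2, 2, 1. Max 4 ≤ 5, so 3 is a centroid.
Every other node leaves some component of size > 5, so the centroid is unique.

3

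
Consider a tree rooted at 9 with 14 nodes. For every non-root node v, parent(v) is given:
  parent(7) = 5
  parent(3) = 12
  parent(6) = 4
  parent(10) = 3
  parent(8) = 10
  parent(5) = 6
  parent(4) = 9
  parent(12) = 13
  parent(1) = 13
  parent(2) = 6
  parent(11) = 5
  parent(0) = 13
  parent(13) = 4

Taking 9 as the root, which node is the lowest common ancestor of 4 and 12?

Path 4→root: 4 9; path 12→root: 12 13 4 9.
First common node: 4.

4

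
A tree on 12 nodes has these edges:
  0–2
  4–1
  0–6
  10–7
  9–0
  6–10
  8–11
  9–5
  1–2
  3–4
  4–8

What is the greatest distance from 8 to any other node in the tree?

Distances from 8 peak at 7, attained at 7.
8-4-1-2-0-6-10-7

7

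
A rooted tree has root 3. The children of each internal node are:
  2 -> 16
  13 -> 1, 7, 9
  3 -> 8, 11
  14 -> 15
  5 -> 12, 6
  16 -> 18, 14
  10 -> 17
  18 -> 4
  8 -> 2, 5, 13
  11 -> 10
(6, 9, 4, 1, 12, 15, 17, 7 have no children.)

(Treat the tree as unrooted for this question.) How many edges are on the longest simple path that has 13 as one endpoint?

Distances from 13 peak at 5, attained at 17 (4, 15 also at distance 5).
13–8–3–11–10–17

5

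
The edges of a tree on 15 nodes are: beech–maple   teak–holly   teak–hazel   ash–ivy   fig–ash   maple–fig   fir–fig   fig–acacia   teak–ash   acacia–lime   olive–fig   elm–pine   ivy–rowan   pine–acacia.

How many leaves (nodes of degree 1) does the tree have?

Exactly 8 nodes have a single neighbour: beech, elm, fir, hazel, holly, lime, olive, rowan.

8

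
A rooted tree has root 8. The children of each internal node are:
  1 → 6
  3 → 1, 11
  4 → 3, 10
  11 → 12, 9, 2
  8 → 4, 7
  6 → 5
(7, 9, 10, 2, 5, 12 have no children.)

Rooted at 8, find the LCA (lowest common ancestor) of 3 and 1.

3

Path 3→root: 3 4 8; path 1→root: 1 3 4 8.
First common node: 3.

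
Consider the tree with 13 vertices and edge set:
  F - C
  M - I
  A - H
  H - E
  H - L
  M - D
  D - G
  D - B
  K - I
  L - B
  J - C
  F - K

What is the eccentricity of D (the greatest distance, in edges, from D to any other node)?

6

The node farthest from D is J, via D–M–I–K–F–C–J — 6 edges.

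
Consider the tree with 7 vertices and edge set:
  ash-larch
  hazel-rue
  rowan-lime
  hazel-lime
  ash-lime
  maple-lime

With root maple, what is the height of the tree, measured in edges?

3

A deepest node is rue, reached by maple-lime-hazel-rue.
That path has 3 edges, so the height is 3.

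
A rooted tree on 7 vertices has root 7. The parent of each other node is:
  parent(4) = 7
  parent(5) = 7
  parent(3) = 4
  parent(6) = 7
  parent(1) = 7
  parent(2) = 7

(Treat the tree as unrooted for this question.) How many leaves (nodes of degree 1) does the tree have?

5

Degree-1 nodes: 1, 2, 3, 5, 6 — 5 of them.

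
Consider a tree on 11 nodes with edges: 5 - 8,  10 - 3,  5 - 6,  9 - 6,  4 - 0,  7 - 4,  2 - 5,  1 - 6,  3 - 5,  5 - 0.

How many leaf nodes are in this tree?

6

The leaves are 1, 2, 7, 8, 9, 10.
That is 6 leaves.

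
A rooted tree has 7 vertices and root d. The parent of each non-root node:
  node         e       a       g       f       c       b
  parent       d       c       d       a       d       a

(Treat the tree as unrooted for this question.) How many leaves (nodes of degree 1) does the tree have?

Exactly 4 nodes have a single neighbour: b, e, f, g.

4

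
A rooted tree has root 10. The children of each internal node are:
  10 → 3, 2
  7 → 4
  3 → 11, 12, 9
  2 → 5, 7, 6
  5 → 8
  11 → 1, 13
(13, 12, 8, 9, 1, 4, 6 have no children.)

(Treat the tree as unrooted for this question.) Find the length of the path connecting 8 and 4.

4

8–5–2–7–4: 4 edges.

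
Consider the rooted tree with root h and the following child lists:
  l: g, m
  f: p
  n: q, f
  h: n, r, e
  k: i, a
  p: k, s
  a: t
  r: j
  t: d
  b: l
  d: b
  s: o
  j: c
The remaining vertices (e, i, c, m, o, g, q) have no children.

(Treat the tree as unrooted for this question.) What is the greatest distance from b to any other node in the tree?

11

Distances from b peak at 11, attained at c.
b – d – t – a – k – p – f – n – h – r – j – c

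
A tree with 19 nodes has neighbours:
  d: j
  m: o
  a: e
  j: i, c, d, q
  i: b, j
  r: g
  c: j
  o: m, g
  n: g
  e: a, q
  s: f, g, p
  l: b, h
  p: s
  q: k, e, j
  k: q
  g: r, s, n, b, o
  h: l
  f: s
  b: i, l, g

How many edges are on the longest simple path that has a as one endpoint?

8

The node farthest from a is p (m, f also at distance 8), via a-e-q-j-i-b-g-s-p — 8 edges.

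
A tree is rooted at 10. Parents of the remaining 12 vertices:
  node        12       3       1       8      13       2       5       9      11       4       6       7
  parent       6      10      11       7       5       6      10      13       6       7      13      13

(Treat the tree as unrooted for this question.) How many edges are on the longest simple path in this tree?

Starting from 3, a farthest node is 1 at distance 6.
One longest path: 3 – 10 – 5 – 13 – 6 – 11 – 1.
So the diameter is 6.

6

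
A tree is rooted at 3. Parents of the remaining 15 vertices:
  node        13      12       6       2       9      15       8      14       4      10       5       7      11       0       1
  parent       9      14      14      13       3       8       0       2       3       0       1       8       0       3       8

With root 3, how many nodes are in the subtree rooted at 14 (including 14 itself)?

14's subtree: {14, 6, 12}, size 3.

3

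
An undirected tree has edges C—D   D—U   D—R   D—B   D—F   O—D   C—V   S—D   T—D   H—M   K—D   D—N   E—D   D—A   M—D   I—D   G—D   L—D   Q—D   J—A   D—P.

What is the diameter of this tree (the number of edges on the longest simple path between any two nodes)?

A longest path is V-C-D-M-H, with 4 edges.

4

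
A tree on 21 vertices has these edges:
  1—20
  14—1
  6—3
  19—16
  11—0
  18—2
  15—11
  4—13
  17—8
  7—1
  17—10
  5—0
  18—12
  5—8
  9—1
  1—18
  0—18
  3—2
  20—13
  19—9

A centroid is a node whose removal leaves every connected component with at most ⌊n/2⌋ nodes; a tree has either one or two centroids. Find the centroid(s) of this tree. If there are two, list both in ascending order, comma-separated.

18

If 18 is removed the pieces have sizes 9, 7, 3, 1, all ≤ ⌊21/2⌋ = 10.
No neighbour of 18 does as well, so 18 is the unique centroid.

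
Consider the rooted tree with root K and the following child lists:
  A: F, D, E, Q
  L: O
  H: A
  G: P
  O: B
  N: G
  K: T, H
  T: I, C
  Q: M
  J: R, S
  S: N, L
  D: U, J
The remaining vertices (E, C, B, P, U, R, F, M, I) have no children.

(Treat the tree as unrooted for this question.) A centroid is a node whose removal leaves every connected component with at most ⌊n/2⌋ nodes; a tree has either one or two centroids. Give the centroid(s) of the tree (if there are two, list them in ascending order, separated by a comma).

D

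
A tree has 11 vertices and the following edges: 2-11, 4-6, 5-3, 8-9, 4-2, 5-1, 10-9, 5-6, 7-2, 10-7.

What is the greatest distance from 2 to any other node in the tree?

4

The node farthest from 2 is 3 (1, 8 also at distance 4), via 2-4-6-5-3 — 4 edges.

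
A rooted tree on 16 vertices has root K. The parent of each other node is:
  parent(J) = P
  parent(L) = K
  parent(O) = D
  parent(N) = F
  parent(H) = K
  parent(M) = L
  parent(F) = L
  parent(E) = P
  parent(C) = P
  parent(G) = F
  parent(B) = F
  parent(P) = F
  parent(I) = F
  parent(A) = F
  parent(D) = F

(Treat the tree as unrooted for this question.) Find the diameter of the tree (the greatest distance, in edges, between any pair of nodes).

5

A longest path is H-K-L-F-D-O, with 5 edges.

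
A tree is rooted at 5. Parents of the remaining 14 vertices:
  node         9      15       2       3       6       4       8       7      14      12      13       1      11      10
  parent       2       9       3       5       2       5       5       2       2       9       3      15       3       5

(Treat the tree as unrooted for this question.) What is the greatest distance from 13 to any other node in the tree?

5

A farthest node from 13 is 1.
The path 13 – 3 – 2 – 9 – 15 – 1 has 5 edges.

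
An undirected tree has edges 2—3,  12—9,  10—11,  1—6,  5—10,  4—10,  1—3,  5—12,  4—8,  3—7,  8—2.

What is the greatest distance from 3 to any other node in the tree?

Distances from 3 peak at 7, attained at 9.
3-2-8-4-10-5-12-9

7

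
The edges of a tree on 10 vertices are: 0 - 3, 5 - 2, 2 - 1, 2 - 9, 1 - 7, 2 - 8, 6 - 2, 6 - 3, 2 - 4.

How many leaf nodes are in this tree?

Degree-1 nodes: 0, 4, 5, 7, 8, 9 — 6 of them.

6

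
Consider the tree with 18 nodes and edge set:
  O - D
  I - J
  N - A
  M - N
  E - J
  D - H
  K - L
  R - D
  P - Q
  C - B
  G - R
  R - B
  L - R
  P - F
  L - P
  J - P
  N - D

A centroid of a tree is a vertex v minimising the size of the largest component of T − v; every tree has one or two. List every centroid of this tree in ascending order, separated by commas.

If R is removed the pieces have sizes 8, 6, 2, 1, all ≤ ⌊18/2⌋ = 9.
Every other node leaves some component of size > 9, so the centroid is unique.

R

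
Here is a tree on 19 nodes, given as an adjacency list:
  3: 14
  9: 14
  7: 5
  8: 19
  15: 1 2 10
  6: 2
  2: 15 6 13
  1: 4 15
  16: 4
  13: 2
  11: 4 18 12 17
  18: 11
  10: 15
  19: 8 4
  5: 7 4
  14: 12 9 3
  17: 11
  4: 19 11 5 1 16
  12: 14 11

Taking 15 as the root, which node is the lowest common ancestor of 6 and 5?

15

Ancestors of 6 (toward the root): 6, 2, 15.
Ancestors of 5: 5, 4, 1, 15.
The deepest node appearing in both lists is 15.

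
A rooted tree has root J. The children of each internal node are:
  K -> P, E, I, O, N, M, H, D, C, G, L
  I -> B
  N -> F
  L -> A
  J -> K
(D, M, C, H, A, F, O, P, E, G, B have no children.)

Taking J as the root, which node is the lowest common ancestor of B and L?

K

Path B→root: B I K J; path L→root: L K J.
First common node: K.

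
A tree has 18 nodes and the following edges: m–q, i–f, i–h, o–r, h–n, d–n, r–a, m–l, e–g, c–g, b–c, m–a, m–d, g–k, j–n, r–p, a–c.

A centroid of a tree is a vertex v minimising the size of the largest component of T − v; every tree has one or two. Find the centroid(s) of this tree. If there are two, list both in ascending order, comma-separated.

a, m

If a is removed the pieces have sizes 9, 5, 3, all ≤ ⌊18/2⌋ = 9.
Its neighbour m also leaves a largest component of size 9, so both are centroids.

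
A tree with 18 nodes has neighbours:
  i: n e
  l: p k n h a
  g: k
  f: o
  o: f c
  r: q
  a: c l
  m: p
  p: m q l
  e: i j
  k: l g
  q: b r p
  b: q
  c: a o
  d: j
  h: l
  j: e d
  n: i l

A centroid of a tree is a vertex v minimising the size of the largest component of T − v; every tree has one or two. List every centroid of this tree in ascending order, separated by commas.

l

Delete l: the remaining components have sizes 5, 5, 4, 2, 1. Max 5 ≤ 9, so l is a centroid.
Every other node leaves some component of size > 9, so the centroid is unique.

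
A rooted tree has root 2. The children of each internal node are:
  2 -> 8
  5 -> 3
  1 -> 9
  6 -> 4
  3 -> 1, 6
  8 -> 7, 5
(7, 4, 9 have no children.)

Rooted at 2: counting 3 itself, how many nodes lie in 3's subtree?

5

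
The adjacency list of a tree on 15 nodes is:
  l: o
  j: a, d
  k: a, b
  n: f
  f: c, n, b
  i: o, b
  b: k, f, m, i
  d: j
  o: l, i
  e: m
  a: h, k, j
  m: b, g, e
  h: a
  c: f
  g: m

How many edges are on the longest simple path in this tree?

7

A longest path is d – j – a – k – b – i – o – l, with 7 edges.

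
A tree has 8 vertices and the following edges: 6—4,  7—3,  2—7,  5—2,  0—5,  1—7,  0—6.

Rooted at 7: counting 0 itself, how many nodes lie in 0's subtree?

3

0's subtree: {0, 6, 4}, size 3.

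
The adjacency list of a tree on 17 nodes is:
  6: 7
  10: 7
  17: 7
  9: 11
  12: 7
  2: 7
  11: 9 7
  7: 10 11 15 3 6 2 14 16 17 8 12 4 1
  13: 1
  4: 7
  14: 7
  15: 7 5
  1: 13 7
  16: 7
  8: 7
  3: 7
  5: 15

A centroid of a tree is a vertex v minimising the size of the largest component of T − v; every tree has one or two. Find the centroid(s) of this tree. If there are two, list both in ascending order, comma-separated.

7

Delete 7: the remaining components have sizes 2, 2, 2, 1, 1, 1, 1, 1, 1, 1, 1, 1, 1. Max 2 ≤ 8, so 7 is a centroid.
Every other node leaves some component of size > 8, so the centroid is unique.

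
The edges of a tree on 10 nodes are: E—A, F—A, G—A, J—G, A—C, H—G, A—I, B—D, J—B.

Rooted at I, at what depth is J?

I – A – G – J — 3 edges.

3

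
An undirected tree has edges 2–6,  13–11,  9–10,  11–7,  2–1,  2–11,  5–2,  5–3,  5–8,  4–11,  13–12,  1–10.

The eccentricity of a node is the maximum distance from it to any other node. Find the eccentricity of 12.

Distances from 12 peak at 6, attained at 9.
12–13–11–2–1–10–9

6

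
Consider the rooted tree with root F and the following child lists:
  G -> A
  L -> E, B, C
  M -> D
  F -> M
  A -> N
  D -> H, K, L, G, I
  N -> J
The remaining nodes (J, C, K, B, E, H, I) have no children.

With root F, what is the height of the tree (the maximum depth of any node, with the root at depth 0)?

6

A deepest node is J, reached by F → M → D → G → A → N → J.
That path has 6 edges, so the height is 6.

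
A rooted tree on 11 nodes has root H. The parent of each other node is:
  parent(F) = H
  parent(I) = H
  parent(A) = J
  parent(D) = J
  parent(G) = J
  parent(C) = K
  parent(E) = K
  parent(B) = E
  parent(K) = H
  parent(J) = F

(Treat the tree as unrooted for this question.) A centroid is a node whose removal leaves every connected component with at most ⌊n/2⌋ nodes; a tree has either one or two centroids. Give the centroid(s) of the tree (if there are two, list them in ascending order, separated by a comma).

H

Delete H: the remaining components have sizes 5, 4, 1. Max 5 ≤ 5, so H is a centroid.
Every other node leaves some component of size > 5, so the centroid is unique.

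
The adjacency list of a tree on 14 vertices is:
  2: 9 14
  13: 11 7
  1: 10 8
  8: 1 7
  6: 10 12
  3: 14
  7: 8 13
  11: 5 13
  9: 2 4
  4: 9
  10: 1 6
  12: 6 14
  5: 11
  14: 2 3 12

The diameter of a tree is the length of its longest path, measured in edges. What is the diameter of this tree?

12

Starting from 5, a farthest node is 4 at distance 12.
One longest path: 5 – 11 – 13 – 7 – 8 – 1 – 10 – 6 – 12 – 14 – 2 – 9 – 4.
So the diameter is 12.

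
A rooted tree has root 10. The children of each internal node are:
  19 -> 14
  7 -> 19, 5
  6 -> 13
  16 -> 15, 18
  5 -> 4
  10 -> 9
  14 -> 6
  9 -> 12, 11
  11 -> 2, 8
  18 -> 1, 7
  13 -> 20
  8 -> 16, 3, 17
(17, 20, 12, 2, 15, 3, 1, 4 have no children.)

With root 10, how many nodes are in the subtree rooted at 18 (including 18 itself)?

10

18's subtree: {18, 7, 1, 5, 19, 4, 14, 6, 13, 20}, size 10.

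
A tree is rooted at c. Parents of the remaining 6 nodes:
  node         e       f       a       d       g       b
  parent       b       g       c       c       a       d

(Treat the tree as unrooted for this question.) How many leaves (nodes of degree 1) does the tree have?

Degree-1 nodes: e, f — 2 of them.

2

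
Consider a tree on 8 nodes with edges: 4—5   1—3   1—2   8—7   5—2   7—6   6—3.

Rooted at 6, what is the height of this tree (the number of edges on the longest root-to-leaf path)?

5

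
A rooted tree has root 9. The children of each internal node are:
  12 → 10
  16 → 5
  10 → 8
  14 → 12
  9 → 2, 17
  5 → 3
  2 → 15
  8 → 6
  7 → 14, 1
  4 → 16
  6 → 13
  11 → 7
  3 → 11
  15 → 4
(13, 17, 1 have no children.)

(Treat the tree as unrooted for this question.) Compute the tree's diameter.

A longest path is 17-9-2-15-4-16-5-3-11-7-14-12-10-8-6-13, with 15 edges.

15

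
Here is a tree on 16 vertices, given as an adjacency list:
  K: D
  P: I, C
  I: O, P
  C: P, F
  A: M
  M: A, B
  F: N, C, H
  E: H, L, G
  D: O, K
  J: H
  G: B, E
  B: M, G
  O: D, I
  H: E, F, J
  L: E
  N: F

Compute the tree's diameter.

BFS from A reaches K last, at distance 12; BFS from K confirms no node is farther.
Path: A - M - B - G - E - H - F - C - P - I - O - D - K.

12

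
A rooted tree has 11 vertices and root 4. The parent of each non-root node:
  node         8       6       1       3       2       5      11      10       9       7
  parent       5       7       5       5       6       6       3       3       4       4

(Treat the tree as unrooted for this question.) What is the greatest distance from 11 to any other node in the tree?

6

Distances from 11 peak at 6, attained at 9.
11-3-5-6-7-4-9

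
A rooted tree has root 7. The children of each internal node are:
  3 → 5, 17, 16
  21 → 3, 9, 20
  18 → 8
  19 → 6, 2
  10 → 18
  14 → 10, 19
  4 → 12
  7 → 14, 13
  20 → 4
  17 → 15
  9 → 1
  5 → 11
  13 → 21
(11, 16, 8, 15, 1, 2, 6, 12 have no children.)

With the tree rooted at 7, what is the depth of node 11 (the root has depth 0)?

5

Climbing from 11 to the root: 11 – 5 – 3 – 21 – 13 – 7. That's 5 steps.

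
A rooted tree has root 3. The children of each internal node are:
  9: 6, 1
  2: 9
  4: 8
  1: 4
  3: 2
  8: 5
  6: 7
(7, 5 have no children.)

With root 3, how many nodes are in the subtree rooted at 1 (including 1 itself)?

1's subtree: {1, 4, 8, 5}, size 4.

4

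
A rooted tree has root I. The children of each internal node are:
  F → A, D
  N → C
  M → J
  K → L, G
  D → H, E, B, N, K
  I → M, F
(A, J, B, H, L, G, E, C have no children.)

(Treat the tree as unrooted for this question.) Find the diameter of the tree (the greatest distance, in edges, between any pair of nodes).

6

BFS from L reaches J last, at distance 6; BFS from J confirms no node is farther.
Path: L – K – D – F – I – M – J.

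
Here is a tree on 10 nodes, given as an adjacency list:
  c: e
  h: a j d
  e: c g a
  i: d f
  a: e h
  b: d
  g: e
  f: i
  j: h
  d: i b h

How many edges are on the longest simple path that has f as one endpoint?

A farthest node from f is g (c also at distance 6).
The path f – i – d – h – a – e – g has 6 edges.

6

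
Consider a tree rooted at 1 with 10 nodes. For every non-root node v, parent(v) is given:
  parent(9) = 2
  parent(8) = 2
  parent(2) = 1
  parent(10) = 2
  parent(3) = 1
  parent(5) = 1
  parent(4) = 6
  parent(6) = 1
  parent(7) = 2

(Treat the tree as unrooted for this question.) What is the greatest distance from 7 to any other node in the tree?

4

Distances from 7 peak at 4, attained at 4.
7-2-1-6-4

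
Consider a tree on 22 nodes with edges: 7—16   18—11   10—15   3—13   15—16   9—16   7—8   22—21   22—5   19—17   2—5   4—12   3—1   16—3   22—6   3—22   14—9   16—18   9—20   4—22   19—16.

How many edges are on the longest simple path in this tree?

6

A longest path is 2-5-22-3-16-7-8, with 6 edges.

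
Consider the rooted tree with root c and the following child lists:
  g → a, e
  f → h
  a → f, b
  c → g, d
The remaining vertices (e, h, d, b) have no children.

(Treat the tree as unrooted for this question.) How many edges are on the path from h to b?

3

Walking from h: h–f–a–b. Length 3.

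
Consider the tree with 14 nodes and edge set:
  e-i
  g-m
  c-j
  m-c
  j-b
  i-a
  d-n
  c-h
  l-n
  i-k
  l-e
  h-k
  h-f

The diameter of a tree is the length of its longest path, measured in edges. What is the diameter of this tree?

9

BFS from d reaches g last, at distance 9; BFS from g confirms no node is farther.
Path: d-n-l-e-i-k-h-c-m-g.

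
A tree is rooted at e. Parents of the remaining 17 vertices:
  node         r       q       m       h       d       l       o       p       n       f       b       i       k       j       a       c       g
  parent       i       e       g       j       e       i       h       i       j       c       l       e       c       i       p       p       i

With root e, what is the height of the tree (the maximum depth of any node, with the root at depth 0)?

A deepest node is k, reached by e–i–p–c–k.
That path has 4 edges, so the height is 4.

4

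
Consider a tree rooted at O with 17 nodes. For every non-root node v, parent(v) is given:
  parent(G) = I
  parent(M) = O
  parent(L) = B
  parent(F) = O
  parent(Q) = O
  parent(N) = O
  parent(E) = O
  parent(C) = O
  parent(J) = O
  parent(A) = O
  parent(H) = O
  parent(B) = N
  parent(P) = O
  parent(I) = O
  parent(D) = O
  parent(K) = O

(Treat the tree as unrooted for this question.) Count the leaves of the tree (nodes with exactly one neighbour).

13

The leaves are A, C, D, E, F, G, H, J, K, L, M, P, Q.
That is 13 leaves.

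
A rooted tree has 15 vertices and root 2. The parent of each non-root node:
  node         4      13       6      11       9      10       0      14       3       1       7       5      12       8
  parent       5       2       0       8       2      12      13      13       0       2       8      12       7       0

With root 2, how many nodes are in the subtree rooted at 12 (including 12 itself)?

4

12's subtree: {12, 5, 10, 4}, size 4.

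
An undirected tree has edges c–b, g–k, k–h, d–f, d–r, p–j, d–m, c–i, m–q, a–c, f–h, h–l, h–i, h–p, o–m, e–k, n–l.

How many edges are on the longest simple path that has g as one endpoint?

A farthest node from g is q (o also at distance 6).
The path g–k–h–f–d–m–q has 6 edges.

6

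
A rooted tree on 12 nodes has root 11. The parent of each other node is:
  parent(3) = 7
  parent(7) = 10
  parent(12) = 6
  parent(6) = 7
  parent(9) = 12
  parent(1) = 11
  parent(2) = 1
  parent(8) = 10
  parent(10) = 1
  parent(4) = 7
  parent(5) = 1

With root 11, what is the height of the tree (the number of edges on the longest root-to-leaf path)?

6

9 sits deepest: 11 – 1 – 10 – 7 – 6 – 12 – 9 — 6 edges from the root.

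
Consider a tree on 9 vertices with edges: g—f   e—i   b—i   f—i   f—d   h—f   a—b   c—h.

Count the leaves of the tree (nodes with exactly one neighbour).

Exactly 5 nodes have a single neighbour: a, c, d, e, g.

5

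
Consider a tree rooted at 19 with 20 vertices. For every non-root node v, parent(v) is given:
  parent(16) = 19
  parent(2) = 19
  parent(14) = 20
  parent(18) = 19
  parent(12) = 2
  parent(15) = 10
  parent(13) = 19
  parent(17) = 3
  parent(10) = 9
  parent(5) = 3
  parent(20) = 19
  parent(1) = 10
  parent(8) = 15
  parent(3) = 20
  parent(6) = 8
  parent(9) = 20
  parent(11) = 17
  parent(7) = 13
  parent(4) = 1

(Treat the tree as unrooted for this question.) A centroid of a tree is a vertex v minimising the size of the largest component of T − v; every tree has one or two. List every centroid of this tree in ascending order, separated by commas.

20

Removing 20 splits the tree into components of sizes 7, 7, 4, 1; the largest is 7 ≤ ⌊20/2⌋ = 10.
No neighbour of 20 does as well, so 20 is the unique centroid.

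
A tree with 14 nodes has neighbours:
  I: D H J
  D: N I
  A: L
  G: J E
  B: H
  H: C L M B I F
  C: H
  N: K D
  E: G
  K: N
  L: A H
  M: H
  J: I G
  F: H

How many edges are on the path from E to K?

6

The path is E–G–J–I–D–N–K, which has 6 edges.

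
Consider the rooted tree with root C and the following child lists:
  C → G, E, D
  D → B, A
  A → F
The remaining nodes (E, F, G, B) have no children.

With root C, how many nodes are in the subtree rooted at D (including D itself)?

D's subtree: {D, A, B, F}, size 4.

4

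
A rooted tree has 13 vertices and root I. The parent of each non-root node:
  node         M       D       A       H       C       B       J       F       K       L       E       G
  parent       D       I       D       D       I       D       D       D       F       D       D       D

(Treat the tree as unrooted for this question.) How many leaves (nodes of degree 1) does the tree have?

The leaves are A, B, C, E, G, H, J, K, L, M.
That is 10 leaves.

10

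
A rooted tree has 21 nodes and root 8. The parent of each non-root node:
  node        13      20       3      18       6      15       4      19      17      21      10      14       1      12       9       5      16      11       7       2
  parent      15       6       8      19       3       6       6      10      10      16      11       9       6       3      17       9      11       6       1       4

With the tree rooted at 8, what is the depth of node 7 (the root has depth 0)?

Path from 8 to 7: 8 → 3 → 6 → 1 → 7, which has 4 edges.

4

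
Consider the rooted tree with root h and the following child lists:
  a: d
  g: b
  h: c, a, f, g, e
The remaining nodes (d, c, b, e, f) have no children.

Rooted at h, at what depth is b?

2

h – g – b — 2 edges.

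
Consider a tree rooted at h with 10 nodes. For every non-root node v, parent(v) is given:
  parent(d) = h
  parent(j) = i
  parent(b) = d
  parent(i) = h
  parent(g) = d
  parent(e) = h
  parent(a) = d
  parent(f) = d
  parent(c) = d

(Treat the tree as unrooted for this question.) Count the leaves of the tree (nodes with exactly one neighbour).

The leaves are a, b, c, e, f, g, j.
That is 7 leaves.

7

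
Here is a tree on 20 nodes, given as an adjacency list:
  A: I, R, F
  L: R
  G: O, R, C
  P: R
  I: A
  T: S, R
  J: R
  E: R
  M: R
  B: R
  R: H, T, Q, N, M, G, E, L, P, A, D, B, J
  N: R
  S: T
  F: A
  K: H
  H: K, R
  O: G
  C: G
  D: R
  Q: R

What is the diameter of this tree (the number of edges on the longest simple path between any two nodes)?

4

A longest path is I–A–R–H–K, with 4 edges.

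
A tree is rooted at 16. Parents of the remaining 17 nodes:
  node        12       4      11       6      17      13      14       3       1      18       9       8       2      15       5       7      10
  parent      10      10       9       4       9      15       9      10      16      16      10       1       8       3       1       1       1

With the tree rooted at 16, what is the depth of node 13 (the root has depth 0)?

Climbing from 13 to the root: 13 – 15 – 3 – 10 – 1 – 16. That's 5 steps.

5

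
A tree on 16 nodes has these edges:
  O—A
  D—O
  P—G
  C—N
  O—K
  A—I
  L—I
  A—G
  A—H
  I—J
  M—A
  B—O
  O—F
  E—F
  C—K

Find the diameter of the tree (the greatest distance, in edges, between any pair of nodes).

6

Starting from J, a farthest node is N at distance 6.
One longest path: J - I - A - O - K - C - N.
So the diameter is 6.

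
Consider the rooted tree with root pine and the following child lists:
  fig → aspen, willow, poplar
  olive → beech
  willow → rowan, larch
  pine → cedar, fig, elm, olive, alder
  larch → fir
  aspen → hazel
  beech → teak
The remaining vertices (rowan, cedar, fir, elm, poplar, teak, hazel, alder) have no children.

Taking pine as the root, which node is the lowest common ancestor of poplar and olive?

Ancestors of poplar (toward the root): poplar, fig, pine.
Ancestors of olive: olive, pine.
The deepest node appearing in both lists is pine.

pine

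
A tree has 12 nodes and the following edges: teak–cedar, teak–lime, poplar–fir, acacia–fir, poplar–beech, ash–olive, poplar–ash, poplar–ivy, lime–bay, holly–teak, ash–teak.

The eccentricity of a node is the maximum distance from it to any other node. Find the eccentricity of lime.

5

A farthest node from lime is acacia.
The path lime–teak–ash–poplar–fir–acacia has 5 edges.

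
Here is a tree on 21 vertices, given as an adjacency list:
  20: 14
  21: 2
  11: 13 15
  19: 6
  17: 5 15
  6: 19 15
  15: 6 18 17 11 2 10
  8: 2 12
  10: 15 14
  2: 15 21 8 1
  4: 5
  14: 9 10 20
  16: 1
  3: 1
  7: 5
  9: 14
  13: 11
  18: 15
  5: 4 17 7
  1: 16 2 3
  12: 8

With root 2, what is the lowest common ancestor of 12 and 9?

Path 12→root: 12 8 2; path 9→root: 9 14 10 15 2.
First common node: 2.

2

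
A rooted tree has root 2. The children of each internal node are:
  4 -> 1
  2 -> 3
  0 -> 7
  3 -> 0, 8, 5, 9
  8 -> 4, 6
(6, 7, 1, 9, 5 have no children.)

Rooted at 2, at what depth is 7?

2 – 3 – 0 – 7 — 3 edges.

3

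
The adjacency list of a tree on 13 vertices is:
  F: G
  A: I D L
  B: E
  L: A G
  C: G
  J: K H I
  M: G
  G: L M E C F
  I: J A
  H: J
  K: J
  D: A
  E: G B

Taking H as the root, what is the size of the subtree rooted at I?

I's subtree: {I, A, L, D, G, C, E, M, F, B}, size 10.

10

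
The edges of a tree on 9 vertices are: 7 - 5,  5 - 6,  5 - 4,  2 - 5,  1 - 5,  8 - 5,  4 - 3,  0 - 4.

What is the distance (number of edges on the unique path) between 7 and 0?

3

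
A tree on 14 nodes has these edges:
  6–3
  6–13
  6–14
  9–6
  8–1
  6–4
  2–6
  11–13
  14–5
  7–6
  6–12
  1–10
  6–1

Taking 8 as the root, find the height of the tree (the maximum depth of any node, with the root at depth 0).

4

The longest root-to-leaf path is 8 → 1 → 6 → 14 → 5 (4 edges).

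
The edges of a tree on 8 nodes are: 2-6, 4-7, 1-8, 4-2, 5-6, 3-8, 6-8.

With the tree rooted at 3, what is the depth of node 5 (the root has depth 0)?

3

Path from 3 to 5: 3 – 8 – 6 – 5, which has 3 edges.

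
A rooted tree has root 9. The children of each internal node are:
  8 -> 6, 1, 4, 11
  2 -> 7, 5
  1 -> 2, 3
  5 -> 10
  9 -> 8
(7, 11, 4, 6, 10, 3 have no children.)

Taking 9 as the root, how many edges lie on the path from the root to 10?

5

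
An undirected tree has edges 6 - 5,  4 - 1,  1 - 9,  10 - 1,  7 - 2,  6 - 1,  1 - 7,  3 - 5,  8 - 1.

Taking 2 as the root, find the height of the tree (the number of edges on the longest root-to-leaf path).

3 sits deepest: 2-7-1-6-5-3 — 5 edges from the root.

5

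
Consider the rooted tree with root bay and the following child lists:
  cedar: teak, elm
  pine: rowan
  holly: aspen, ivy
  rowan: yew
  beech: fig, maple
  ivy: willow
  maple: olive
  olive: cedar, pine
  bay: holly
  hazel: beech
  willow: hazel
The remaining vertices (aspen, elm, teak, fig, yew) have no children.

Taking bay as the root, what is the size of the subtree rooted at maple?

8

maple's subtree: {maple, olive, cedar, pine, elm, teak, rowan, yew}, size 8.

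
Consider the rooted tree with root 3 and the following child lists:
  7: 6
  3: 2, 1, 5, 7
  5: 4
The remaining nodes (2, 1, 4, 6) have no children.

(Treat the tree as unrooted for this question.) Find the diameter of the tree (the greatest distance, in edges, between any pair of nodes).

A longest path is 6-7-3-5-4, with 4 edges.

4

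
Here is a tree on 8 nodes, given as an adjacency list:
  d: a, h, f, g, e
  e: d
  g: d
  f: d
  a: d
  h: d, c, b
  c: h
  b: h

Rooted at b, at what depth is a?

Path from b to a: b – h – d – a, which has 3 edges.

3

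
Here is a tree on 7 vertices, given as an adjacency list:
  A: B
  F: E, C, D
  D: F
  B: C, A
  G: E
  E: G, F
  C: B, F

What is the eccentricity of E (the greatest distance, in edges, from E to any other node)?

4

The node farthest from E is A, via E–F–C–B–A — 4 edges.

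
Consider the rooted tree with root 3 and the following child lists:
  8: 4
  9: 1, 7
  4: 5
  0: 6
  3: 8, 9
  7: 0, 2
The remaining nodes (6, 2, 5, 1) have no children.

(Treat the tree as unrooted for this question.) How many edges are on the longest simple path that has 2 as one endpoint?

Distances from 2 peak at 6, attained at 5.
2–7–9–3–8–4–5

6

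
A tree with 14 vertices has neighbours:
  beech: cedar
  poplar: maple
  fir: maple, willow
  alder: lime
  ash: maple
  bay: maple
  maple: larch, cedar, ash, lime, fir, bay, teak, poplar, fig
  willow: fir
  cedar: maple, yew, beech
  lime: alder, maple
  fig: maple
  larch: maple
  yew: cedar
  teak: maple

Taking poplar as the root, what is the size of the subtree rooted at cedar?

3

cedar's subtree: {cedar, beech, yew}, size 3.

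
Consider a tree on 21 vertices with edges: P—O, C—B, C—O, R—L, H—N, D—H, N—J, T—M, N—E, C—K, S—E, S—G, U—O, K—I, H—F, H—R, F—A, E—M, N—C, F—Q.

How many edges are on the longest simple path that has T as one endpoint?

6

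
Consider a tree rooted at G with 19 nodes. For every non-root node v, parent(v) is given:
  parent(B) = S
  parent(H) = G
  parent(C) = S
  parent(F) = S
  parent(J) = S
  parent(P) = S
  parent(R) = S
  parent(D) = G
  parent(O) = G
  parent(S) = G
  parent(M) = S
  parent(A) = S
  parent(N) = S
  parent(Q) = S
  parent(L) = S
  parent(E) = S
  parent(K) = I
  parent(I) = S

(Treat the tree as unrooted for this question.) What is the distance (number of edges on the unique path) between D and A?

Walking from D: D - G - S - A. Length 3.

3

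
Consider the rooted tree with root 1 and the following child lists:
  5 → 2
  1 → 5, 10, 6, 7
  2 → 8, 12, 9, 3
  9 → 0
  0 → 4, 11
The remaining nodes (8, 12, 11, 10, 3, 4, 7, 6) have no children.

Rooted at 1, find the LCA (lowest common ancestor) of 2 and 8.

Ancestors of 2 (toward the root): 2, 5, 1.
Ancestors of 8: 8, 2, 5, 1.
The deepest node appearing in both lists is 2.

2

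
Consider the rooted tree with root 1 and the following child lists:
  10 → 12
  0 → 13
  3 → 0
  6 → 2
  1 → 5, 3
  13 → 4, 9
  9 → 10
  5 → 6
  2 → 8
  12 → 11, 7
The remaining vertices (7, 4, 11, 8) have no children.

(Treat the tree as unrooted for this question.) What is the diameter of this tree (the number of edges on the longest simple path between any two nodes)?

11

BFS from 8 reaches 7 last, at distance 11; BFS from 7 confirms no node is farther.
Path: 8 – 2 – 6 – 5 – 1 – 3 – 0 – 13 – 9 – 10 – 12 – 7.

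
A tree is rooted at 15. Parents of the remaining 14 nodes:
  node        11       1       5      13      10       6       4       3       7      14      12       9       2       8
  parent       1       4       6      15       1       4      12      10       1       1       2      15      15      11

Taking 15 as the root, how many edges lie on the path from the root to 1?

Climbing from 1 to the root: 1 → 4 → 12 → 2 → 15. That's 4 steps.

4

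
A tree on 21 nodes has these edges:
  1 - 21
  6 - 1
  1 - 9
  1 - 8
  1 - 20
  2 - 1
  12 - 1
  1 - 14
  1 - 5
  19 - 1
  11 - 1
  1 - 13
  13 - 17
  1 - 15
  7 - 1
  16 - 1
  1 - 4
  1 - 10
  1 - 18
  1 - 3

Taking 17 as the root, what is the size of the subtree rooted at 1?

1's subtree: {1, 4, 6, 11, 15, 10, 2, 14, 18, 12, 8, 9, 21, 19, 20, 3, 16, 5, 7}, size 19.

19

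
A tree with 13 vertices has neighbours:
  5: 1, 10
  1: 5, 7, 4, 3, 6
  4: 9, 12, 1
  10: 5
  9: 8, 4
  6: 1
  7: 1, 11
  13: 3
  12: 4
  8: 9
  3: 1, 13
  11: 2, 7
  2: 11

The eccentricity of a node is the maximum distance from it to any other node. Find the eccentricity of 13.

5

Distances from 13 peak at 5, attained at 2 (8 also at distance 5).
13–3–1–7–11–2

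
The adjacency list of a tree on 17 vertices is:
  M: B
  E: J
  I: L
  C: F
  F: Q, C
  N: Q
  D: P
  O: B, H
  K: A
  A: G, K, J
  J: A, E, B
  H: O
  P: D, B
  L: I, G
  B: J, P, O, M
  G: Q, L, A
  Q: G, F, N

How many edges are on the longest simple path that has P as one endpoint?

The node farthest from P is C, via P–B–J–A–G–Q–F–C — 7 edges.

7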